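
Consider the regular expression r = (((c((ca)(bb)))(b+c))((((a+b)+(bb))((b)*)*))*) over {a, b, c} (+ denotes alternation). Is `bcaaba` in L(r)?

no

No split of bcaaba into u·v has ((c((ca)(bb)))(b+c)) matching u and ((((a+b)+(bb))((b)*)*))* matching v.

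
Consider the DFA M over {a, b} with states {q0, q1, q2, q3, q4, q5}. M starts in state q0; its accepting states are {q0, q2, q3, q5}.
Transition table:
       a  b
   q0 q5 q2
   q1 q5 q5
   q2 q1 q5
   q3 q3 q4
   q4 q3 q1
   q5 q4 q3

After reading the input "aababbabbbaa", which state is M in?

q0 --a--> q5
q5 --a--> q4
q4 --b--> q1
q1 --a--> q5
q5 --b--> q3
q3 --b--> q4
q4 --a--> q3
q3 --b--> q4
q4 --b--> q1
q1 --b--> q5
q5 --a--> q4
q4 --a--> q3

q3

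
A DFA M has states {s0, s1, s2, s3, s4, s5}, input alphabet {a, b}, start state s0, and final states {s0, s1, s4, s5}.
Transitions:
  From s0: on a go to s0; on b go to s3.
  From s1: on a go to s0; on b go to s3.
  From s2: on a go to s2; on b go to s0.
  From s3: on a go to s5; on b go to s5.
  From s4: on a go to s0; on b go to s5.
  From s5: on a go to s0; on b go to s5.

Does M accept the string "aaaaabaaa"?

accepted

s0 --a--> s0
s0 --a--> s0
s0 --a--> s0
s0 --a--> s0
s0 --a--> s0
s0 --b--> s3
s3 --a--> s5
s5 --a--> s0
s0 --a--> s0
End in state s0, which is an accepting state.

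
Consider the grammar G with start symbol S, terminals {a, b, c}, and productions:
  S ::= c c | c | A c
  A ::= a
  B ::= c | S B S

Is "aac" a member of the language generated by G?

no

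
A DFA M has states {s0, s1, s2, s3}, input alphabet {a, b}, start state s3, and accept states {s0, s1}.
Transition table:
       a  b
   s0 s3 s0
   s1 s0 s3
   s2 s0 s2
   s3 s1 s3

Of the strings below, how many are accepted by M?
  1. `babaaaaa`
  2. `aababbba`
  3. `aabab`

`babaaaaa`: accepted
`aababbba`: accepted
`aabab`: rejected

2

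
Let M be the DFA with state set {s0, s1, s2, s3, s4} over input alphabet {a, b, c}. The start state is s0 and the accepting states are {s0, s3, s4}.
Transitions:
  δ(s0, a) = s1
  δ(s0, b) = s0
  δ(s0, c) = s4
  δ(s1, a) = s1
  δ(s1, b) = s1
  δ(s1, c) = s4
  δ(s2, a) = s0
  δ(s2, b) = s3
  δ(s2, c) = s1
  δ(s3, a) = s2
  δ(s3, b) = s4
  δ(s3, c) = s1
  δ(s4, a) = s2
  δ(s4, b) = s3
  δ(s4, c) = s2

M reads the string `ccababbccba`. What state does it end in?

s2

s0 --c--> s4
s4 --c--> s2
s2 --a--> s0
s0 --b--> s0
s0 --a--> s1
s1 --b--> s1
s1 --b--> s1
s1 --c--> s4
s4 --c--> s2
s2 --b--> s3
s3 --a--> s2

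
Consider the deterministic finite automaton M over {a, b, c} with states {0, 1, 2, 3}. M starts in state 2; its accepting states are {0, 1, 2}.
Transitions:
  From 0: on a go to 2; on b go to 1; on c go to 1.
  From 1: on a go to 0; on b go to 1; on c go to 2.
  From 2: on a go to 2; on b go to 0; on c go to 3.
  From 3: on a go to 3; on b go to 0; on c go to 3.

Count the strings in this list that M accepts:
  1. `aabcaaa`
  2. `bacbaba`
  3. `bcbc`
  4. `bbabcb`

`aabcaaa`: accepted
`bacbaba`: accepted
`bcbc`: accepted
`bbabcb`: accepted

4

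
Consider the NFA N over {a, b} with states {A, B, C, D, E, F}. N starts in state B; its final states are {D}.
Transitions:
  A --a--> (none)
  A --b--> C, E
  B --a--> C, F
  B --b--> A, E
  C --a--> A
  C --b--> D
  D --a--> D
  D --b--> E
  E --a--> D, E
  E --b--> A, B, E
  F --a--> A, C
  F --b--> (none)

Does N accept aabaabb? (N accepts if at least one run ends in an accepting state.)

rejected

Start: {B}
read a: {C, F}
read a: {A, C}
read b: {C, D, E}
read a: {A, D, E}
read a: {D, E}
read b: {A, B, E}
read b: {A, B, C, E}
Reachable ∩ accepting = {} — empty.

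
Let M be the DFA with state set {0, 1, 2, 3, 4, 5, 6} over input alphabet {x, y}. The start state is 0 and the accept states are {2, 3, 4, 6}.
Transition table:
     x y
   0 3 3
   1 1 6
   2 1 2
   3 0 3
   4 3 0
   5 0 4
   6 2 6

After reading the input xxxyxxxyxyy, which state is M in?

3

0 --x--> 3
3 --x--> 0
0 --x--> 3
3 --y--> 3
3 --x--> 0
0 --x--> 3
3 --x--> 0
0 --y--> 3
3 --x--> 0
0 --y--> 3
3 --y--> 3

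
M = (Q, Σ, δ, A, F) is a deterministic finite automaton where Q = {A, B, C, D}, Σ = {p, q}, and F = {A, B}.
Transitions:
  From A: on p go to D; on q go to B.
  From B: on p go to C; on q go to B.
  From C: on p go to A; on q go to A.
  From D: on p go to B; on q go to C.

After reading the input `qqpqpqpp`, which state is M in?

A --q--> B
B --q--> B
B --p--> C
C --q--> A
A --p--> D
D --q--> C
C --p--> A
A --p--> D

D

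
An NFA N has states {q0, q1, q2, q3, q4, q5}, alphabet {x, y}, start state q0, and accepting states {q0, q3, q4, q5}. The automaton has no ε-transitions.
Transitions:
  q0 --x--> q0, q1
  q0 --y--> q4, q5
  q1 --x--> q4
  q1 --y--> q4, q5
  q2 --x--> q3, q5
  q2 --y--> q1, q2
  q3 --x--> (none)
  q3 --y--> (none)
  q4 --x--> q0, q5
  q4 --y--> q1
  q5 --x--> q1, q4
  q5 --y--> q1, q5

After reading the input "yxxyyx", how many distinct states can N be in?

4

Start: {q0}
read y: {q4, q5}
read x: {q0, q1, q4, q5}
read x: {q0, q1, q4, q5}
read y: {q1, q4, q5}
read y: {q1, q4, q5}
read x: {q0, q1, q4, q5}
Final reachable set {q0, q1, q4, q5} has 4 states.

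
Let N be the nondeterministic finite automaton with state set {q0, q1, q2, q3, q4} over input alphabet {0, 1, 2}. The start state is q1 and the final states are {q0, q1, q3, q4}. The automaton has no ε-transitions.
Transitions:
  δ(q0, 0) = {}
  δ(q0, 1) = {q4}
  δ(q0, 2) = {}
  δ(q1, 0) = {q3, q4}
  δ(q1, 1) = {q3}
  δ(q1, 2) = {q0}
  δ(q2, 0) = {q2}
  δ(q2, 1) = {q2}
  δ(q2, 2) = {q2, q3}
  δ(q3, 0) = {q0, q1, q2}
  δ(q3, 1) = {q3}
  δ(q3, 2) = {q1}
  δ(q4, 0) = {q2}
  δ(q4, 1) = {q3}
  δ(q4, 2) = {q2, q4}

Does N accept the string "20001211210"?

rejected

Start: {q1}
read 2: {q0}
read 0: {}
The reachable set is empty and stays empty for the remaining 9 symbols.
Reachable ∩ accepting = {} — empty.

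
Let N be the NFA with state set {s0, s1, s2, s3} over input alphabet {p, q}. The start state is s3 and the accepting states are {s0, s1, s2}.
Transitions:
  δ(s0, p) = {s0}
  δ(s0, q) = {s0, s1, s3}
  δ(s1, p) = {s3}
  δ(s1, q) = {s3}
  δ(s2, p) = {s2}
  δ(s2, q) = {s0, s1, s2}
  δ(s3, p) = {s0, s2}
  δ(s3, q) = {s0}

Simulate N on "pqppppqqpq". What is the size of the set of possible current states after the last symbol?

Start: {s3}
read p: {s0, s2}
read q: {s0, s1, s2, s3}
read p: {s0, s2, s3}
read p: {s0, s2}
read p: {s0, s2}
read p: {s0, s2}
read q: {s0, s1, s2, s3}
read q: {s0, s1, s2, s3}
read p: {s0, s2, s3}
read q: {s0, s1, s2, s3}
Final reachable set {s0, s1, s2, s3} has 4 states.

4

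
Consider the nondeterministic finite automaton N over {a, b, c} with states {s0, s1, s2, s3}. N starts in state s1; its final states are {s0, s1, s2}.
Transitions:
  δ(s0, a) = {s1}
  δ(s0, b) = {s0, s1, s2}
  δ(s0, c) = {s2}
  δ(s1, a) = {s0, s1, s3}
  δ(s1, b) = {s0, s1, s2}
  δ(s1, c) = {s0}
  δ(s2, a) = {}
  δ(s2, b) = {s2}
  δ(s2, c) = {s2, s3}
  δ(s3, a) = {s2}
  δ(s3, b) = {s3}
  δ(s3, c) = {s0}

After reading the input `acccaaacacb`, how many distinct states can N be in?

Start: {s1}
read a: {s0, s1, s3}
read c: {s0, s2}
read c: {s2, s3}
read c: {s0, s2, s3}
read a: {s1, s2}
read a: {s0, s1, s3}
read a: {s0, s1, s2, s3}
read c: {s0, s2, s3}
read a: {s1, s2}
read c: {s0, s2, s3}
read b: {s0, s1, s2, s3}
Final reachable set {s0, s1, s2, s3} has 4 states.

4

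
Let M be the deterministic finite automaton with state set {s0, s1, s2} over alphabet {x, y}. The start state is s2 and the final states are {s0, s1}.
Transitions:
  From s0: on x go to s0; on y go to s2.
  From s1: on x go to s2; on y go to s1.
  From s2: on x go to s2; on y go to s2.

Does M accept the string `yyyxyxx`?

s2 --y--> s2
s2 --y--> s2
s2 --y--> s2
s2 --x--> s2
s2 --y--> s2
s2 --x--> s2
s2 --x--> s2
End in state s2, which is not an accepting state.

rejected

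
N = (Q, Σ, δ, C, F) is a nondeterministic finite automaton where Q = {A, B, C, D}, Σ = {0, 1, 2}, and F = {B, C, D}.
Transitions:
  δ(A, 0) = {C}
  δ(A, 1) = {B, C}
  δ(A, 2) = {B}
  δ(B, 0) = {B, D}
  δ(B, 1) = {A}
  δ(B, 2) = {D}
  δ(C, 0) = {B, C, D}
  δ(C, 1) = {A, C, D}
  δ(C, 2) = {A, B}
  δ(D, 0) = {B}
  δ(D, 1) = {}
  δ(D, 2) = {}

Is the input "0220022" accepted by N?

Start: {C}
read 0: {B, C, D}
read 2: {A, B, D}
read 2: {B, D}
read 0: {B, D}
read 0: {B, D}
read 2: {D}
read 2: {}
Reachable ∩ accepting = {} — empty.

rejected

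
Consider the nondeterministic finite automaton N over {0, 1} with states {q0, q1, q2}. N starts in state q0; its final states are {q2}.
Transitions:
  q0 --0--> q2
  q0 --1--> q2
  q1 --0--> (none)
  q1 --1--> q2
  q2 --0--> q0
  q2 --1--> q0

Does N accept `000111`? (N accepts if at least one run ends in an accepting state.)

Start: {q0}
read 0: {q2}
read 0: {q0}
read 0: {q2}
read 1: {q0}
read 1: {q2}
read 1: {q0}
Reachable ∩ accepting = {} — empty.

rejected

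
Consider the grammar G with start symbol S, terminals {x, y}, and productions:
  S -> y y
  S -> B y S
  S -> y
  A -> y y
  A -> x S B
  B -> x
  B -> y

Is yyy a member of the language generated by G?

S ⇒ ByS ⇒ yyS ⇒ yyy

yes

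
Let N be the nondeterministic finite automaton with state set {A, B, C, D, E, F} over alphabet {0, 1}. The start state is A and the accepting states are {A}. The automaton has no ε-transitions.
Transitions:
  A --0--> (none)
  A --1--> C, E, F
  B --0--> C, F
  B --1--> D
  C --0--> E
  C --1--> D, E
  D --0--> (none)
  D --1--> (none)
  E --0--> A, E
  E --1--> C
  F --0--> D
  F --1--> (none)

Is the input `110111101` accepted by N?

rejected

Start: {A}
read 1: {C, E, F}
read 1: {C, D, E}
read 0: {A, E}
read 1: {C, E, F}
read 1: {C, D, E}
read 1: {C, D, E}
read 1: {C, D, E}
read 0: {A, E}
read 1: {C, E, F}
Reachable ∩ accepting = {} — empty.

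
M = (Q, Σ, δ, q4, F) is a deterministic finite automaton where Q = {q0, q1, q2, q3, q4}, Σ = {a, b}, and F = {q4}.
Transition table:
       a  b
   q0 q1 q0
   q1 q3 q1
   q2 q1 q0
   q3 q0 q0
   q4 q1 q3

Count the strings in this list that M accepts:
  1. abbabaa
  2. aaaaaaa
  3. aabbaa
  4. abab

0

abbabaa: rejected
aaaaaaa: rejected
aabbaa: rejected
abab: rejected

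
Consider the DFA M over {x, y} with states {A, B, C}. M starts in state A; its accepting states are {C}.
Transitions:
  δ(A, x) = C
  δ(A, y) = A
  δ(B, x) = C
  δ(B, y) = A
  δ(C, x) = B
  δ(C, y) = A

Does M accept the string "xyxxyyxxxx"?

rejected

A --x--> C
C --y--> A
A --x--> C
C --x--> B
B --y--> A
A --y--> A
A --x--> C
C --x--> B
B --x--> C
C --x--> B
End in state B, which is not an accepting state.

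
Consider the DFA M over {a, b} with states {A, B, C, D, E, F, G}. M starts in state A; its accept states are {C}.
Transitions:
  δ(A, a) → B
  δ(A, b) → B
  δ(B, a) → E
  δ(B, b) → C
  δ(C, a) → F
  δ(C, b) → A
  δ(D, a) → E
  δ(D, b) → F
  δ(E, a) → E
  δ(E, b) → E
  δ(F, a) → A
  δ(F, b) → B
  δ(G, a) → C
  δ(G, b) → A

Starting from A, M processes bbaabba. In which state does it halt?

A --b--> B
B --b--> C
C --a--> F
F --a--> A
A --b--> B
B --b--> C
C --a--> F

F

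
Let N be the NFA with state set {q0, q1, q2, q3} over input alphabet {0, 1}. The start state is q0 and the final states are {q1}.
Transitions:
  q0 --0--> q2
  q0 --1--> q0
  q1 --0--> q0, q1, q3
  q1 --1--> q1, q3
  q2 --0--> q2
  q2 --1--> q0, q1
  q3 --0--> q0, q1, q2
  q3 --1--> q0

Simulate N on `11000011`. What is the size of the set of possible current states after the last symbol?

Start: {q0}
read 1: {q0}
read 1: {q0}
read 0: {q2}
read 0: {q2}
read 0: {q2}
read 0: {q2}
read 1: {q0, q1}
read 1: {q0, q1, q3}
Final reachable set {q0, q1, q3} has 3 states.

3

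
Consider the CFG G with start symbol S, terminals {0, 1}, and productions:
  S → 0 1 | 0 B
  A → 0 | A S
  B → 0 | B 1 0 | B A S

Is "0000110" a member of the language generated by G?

S ⇒ 0B ⇒ 0B10 ⇒ 0BAS10 ⇒ 00AS10 ⇒ 000S10 ⇒ 0000110

yes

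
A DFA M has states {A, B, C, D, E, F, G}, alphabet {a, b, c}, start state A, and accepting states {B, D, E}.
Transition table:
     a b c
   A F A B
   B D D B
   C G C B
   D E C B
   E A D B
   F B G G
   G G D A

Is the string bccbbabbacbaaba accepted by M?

A --b--> A
A --c--> B
B --c--> B
B --b--> D
D --b--> C
C --a--> G
G --b--> D
D --b--> C
C --a--> G
G --c--> A
A --b--> A
A --a--> F
F --a--> B
B --b--> D
D --a--> E
End in state E, which is an accepting state.

accepted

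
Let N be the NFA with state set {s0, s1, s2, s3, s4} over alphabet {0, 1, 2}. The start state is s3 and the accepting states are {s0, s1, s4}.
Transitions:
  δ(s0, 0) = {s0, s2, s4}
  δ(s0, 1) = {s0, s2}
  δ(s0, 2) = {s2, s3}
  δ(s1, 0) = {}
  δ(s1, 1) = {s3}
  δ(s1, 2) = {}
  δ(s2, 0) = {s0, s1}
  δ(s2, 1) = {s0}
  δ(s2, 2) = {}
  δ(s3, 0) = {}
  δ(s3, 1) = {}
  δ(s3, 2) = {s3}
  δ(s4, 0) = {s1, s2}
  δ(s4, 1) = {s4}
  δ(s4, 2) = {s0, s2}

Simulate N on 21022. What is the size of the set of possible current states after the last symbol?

Start: {s3}
read 2: {s3}
read 1: {}
The reachable set is empty and stays empty for the remaining 3 symbols.
Final reachable set {} has 0 states.

0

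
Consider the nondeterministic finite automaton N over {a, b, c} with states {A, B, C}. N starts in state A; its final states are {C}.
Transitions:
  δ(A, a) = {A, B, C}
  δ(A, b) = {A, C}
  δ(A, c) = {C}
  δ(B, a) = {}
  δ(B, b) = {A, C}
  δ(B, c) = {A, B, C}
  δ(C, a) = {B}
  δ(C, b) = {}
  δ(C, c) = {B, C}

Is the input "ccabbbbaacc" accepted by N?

Start: {A}
read c: {C}
read c: {B, C}
read a: {B}
read b: {A, C}
read b: {A, C}
read b: {A, C}
read b: {A, C}
read a: {A, B, C}
read a: {A, B, C}
read c: {A, B, C}
read c: {A, B, C}
Reachable ∩ accepting = {C} — nonempty.

accepted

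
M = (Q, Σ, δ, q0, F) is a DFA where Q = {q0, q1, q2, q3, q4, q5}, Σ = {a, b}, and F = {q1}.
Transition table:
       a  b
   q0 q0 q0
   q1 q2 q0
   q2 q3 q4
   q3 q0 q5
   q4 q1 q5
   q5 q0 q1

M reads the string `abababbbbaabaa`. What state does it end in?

q0

q0 --a--> q0
q0 --b--> q0
q0 --a--> q0
q0 --b--> q0
q0 --a--> q0
q0 --b--> q0
q0 --b--> q0
q0 --b--> q0
q0 --b--> q0
q0 --a--> q0
q0 --a--> q0
q0 --b--> q0
q0 --a--> q0
q0 --a--> q0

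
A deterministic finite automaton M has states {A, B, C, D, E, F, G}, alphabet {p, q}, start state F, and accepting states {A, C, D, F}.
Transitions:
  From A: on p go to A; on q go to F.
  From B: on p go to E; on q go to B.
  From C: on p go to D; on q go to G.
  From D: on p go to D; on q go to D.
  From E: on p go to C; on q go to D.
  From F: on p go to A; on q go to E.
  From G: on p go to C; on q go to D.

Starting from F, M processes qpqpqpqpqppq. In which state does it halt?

F --q--> E
E --p--> C
C --q--> G
G --p--> C
C --q--> G
G --p--> C
C --q--> G
G --p--> C
C --q--> G
G --p--> C
C --p--> D
D --q--> D

D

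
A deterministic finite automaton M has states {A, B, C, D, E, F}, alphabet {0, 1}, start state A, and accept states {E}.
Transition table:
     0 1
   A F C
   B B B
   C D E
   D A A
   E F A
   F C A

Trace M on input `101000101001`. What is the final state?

A --1--> C
C --0--> D
D --1--> A
A --0--> F
F --0--> C
C --0--> D
D --1--> A
A --0--> F
F --1--> A
A --0--> F
F --0--> C
C --1--> E

E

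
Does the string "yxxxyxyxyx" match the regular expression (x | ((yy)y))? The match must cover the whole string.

no

Neither x nor ((yy)y) matches yxxxyxyxyx.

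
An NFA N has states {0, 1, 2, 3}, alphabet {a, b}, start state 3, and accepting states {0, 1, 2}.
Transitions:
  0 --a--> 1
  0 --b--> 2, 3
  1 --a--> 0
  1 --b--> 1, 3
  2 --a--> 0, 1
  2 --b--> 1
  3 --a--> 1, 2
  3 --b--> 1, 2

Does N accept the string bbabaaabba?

Start: {3}
read b: {1, 2}
read b: {1, 3}
read a: {0, 1, 2}
read b: {1, 2, 3}
read a: {0, 1, 2}
read a: {0, 1}
read a: {0, 1}
read b: {1, 2, 3}
read b: {1, 2, 3}
read a: {0, 1, 2}
Reachable ∩ accepting = {0, 1, 2} — nonempty.

accepted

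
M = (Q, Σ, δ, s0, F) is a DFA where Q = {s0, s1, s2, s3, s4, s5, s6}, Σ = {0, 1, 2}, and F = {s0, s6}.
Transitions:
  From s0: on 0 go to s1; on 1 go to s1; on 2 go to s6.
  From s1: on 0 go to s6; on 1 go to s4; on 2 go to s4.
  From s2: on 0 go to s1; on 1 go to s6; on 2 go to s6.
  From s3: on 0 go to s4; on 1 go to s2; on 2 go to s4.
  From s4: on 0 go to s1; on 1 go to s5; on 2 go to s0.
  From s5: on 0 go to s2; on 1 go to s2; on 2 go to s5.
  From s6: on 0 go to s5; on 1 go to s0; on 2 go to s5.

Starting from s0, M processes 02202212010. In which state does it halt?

s1

s0 --0--> s1
s1 --2--> s4
s4 --2--> s0
s0 --0--> s1
s1 --2--> s4
s4 --2--> s0
s0 --1--> s1
s1 --2--> s4
s4 --0--> s1
s1 --1--> s4
s4 --0--> s1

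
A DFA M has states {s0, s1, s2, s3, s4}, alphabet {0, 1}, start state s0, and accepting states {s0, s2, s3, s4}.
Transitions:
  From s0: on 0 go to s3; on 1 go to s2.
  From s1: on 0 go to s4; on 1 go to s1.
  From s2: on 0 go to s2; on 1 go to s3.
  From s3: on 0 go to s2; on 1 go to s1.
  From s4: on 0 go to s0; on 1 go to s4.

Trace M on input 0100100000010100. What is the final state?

s2

s0 --0--> s3
s3 --1--> s1
s1 --0--> s4
s4 --0--> s0
s0 --1--> s2
s2 --0--> s2
s2 --0--> s2
s2 --0--> s2
s2 --0--> s2
s2 --0--> s2
s2 --0--> s2
s2 --1--> s3
s3 --0--> s2
s2 --1--> s3
s3 --0--> s2
s2 --0--> s2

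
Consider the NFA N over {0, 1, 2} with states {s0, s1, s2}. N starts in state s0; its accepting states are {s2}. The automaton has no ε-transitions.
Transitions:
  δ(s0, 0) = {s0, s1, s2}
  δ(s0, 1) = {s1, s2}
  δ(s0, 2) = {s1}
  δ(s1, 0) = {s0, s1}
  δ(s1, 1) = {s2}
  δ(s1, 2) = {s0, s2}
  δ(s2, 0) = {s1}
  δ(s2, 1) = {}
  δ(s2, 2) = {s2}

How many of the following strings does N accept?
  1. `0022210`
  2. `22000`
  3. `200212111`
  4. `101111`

`0022210`: rejected
`22000`: accepted
`200212111`: rejected
`101111`: rejected

1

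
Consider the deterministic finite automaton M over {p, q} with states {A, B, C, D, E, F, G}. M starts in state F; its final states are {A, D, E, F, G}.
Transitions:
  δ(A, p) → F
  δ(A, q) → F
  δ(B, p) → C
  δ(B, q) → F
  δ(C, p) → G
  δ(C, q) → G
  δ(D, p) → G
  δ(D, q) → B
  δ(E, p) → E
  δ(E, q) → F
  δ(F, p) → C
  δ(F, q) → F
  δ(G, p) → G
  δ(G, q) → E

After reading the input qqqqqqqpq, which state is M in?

G

F --q--> F
F --q--> F
F --q--> F
F --q--> F
F --q--> F
F --q--> F
F --q--> F
F --p--> C
C --q--> G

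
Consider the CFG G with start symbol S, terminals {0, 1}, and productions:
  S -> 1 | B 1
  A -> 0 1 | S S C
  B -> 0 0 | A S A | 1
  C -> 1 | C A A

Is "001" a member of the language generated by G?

yes

S ⇒ B1 ⇒ 001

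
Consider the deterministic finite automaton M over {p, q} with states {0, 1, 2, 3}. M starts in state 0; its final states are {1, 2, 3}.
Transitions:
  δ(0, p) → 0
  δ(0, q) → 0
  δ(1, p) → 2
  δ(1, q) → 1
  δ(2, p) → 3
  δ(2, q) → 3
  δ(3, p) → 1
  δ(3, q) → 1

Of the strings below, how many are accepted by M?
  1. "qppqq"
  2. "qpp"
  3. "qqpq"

"qppqq": rejected
"qpp": rejected
"qqpq": rejected

0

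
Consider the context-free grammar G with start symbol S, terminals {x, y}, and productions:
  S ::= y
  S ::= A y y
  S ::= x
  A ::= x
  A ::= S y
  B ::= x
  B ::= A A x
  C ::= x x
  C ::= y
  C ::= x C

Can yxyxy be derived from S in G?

no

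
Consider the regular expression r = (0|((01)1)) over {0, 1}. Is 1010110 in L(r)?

Neither 0 nor ((01)1) matches 1010110.

no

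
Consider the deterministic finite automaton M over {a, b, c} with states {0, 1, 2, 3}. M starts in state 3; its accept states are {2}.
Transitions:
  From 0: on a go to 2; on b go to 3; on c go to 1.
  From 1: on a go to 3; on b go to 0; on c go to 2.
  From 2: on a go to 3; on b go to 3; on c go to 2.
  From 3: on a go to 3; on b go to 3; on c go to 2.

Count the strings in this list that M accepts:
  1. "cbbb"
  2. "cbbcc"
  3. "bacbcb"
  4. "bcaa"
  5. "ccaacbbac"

2

"cbbb": rejected
"cbbcc": accepted
"bacbcb": rejected
"bcaa": rejected
"ccaacbbac": accepted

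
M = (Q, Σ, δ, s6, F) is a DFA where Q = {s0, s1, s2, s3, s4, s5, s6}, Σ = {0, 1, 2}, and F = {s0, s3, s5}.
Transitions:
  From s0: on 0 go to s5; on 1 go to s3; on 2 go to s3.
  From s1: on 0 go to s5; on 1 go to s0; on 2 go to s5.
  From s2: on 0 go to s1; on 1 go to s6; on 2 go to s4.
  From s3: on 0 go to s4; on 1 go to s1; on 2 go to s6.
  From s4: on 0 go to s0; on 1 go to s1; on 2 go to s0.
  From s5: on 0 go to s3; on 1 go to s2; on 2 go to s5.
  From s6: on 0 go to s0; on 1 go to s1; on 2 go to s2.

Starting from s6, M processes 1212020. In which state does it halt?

s4

s6 --1--> s1
s1 --2--> s5
s5 --1--> s2
s2 --2--> s4
s4 --0--> s0
s0 --2--> s3
s3 --0--> s4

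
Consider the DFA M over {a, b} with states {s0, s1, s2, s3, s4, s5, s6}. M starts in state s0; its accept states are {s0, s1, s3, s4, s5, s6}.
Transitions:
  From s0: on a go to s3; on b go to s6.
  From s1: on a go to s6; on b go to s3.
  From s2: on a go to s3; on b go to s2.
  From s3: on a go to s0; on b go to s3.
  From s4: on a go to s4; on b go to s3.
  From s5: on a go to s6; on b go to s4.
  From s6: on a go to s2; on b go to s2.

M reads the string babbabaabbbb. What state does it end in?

s3

s0 --b--> s6
s6 --a--> s2
s2 --b--> s2
s2 --b--> s2
s2 --a--> s3
s3 --b--> s3
s3 --a--> s0
s0 --a--> s3
s3 --b--> s3
s3 --b--> s3
s3 --b--> s3
s3 --b--> s3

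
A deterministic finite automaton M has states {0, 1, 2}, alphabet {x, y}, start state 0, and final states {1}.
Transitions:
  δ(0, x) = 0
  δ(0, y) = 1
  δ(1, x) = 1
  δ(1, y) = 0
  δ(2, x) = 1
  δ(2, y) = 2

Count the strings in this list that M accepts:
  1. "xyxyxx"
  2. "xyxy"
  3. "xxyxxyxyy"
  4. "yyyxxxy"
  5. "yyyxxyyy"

"xyxyxx": rejected
"xyxy": rejected
"xxyxxyxyy": rejected
"yyyxxxy": rejected
"yyyxxyyy": rejected

0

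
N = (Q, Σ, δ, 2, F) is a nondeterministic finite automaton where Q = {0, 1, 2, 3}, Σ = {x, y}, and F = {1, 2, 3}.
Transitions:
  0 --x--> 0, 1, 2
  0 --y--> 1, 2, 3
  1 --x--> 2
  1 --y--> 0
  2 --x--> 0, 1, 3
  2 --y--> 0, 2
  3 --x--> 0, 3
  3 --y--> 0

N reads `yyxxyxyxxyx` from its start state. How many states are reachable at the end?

Start: {2}
read y: {0, 2}
read y: {0, 1, 2, 3}
read x: {0, 1, 2, 3}
read x: {0, 1, 2, 3}
read y: {0, 1, 2, 3}
read x: {0, 1, 2, 3}
read y: {0, 1, 2, 3}
read x: {0, 1, 2, 3}
read x: {0, 1, 2, 3}
read y: {0, 1, 2, 3}
read x: {0, 1, 2, 3}
Final reachable set {0, 1, 2, 3} has 4 states.

4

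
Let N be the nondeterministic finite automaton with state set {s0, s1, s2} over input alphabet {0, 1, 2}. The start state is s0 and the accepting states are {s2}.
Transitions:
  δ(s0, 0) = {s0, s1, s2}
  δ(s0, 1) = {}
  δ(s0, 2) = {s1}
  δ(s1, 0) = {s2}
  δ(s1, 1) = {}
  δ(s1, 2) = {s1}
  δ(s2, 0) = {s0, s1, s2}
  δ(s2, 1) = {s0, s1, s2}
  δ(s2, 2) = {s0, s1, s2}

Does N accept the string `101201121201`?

rejected

Start: {s0}
read 1: {}
The reachable set is empty and stays empty for the remaining 11 symbols.
Reachable ∩ accepting = {} — empty.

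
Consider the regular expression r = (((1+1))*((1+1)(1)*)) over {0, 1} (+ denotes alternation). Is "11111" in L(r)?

Split as ε·11111: ((1+1))* matches ε and ((1+1)(1)*) matches 11111.

yes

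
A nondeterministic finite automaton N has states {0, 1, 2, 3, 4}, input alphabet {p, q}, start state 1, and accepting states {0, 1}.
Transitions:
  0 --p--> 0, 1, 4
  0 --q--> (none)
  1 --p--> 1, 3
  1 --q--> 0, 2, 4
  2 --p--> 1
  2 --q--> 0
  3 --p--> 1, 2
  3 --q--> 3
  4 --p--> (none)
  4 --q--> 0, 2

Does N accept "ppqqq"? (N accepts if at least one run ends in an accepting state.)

accepted

Start: {1}
read p: {1, 3}
read p: {1, 2, 3}
read q: {0, 2, 3, 4}
read q: {0, 2, 3}
read q: {0, 3}
Reachable ∩ accepting = {0} — nonempty.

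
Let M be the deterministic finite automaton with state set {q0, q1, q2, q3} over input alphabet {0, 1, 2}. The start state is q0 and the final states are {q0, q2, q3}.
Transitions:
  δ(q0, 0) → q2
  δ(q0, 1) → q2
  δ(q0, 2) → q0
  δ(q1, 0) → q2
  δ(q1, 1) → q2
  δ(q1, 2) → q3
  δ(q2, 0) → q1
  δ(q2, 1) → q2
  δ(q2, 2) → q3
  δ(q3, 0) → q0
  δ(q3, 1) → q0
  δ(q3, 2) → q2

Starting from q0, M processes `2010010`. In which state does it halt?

q0 --2--> q0
q0 --0--> q2
q2 --1--> q2
q2 --0--> q1
q1 --0--> q2
q2 --1--> q2
q2 --0--> q1

q1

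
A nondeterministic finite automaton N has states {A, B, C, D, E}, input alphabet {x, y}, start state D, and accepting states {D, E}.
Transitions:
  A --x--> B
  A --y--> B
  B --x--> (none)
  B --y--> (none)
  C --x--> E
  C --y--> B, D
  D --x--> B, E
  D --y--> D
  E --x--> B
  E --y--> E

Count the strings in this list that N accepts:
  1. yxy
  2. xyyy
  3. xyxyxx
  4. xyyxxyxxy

yxy: accepted
xyyy: accepted
xyxyxx: rejected
xyyxxyxxy: rejected

2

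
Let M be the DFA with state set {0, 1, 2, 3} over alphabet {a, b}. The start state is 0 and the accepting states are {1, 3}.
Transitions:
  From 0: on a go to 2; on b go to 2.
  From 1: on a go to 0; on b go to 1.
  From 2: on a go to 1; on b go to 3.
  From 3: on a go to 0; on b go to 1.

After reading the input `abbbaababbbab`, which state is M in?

2

0 --a--> 2
2 --b--> 3
3 --b--> 1
1 --b--> 1
1 --a--> 0
0 --a--> 2
2 --b--> 3
3 --a--> 0
0 --b--> 2
2 --b--> 3
3 --b--> 1
1 --a--> 0
0 --b--> 2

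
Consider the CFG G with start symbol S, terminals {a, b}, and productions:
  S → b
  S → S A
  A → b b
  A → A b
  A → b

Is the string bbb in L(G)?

S ⇒ SA ⇒ bA ⇒ bbb

yes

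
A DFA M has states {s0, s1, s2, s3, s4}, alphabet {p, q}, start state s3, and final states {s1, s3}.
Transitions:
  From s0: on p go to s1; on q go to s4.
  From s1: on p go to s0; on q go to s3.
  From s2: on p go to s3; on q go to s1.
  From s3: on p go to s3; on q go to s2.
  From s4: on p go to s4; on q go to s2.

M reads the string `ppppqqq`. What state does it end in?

s3 --p--> s3
s3 --p--> s3
s3 --p--> s3
s3 --p--> s3
s3 --q--> s2
s2 --q--> s1
s1 --q--> s3

s3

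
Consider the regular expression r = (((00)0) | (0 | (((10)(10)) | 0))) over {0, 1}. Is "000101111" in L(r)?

no

Neither ((00)0) nor (0|(((10)(10))|0)) matches 000101111.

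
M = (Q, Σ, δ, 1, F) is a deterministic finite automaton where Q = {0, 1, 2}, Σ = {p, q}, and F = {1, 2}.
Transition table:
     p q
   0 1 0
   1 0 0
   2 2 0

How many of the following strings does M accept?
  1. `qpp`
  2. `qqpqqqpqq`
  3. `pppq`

`qpp`: rejected
`qqpqqqpqq`: rejected
`pppq`: rejected

0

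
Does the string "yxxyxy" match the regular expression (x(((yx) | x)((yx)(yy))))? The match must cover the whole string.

No split of yxxyxy into u·v has x matching u and (((yx)|x)((yx)(yy))) matching v.

no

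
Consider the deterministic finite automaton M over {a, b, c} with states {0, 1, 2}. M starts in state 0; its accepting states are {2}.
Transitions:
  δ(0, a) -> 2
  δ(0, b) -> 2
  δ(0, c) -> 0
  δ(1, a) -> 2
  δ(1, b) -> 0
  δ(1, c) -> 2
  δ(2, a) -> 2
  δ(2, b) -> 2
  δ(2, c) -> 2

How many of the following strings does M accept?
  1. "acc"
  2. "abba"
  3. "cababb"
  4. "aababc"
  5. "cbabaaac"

5

"acc": accepted
"abba": accepted
"cababb": accepted
"aababc": accepted
"cbabaaac": accepted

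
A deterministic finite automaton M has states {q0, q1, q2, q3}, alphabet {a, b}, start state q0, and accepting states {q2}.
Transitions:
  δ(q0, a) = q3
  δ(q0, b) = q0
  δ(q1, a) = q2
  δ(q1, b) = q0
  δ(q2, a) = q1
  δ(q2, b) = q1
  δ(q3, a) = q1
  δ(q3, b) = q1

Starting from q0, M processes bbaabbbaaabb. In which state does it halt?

q0

q0 --b--> q0
q0 --b--> q0
q0 --a--> q3
q3 --a--> q1
q1 --b--> q0
q0 --b--> q0
q0 --b--> q0
q0 --a--> q3
q3 --a--> q1
q1 --a--> q2
q2 --b--> q1
q1 --b--> q0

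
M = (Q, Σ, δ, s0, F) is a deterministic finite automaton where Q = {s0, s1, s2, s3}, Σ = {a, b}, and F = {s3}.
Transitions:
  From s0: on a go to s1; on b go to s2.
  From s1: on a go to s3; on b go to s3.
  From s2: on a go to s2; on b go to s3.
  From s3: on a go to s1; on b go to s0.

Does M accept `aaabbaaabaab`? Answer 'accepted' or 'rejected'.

rejected

s0 --a--> s1
s1 --a--> s3
s3 --a--> s1
s1 --b--> s3
s3 --b--> s0
s0 --a--> s1
s1 --a--> s3
s3 --a--> s1
s1 --b--> s3
s3 --a--> s1
s1 --a--> s3
s3 --b--> s0
End in state s0, which is not an accepting state.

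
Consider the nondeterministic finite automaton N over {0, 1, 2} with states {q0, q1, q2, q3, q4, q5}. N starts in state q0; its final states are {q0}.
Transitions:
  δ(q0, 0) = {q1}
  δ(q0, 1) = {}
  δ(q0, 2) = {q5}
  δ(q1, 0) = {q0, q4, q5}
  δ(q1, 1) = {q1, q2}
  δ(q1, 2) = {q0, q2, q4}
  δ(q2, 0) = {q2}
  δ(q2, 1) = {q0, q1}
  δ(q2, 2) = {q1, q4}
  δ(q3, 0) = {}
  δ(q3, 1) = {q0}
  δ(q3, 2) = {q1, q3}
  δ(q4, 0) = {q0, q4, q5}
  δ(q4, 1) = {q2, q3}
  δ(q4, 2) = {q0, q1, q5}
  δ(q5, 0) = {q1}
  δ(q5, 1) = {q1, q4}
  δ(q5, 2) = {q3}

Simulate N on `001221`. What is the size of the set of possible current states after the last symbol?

Start: {q0}
read 0: {q1}
read 0: {q0, q4, q5}
read 1: {q1, q2, q3, q4}
read 2: {q0, q1, q2, q3, q4, q5}
read 2: {q0, q1, q2, q3, q4, q5}
read 1: {q0, q1, q2, q3, q4}
Final reachable set {q0, q1, q2, q3, q4} has 5 states.

5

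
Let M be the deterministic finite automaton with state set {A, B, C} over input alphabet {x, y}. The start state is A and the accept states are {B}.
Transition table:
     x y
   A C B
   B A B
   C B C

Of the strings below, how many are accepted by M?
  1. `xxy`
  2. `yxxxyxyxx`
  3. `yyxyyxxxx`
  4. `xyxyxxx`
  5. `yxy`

3

`xxy`: accepted
`yxxxyxyxx`: rejected
`yyxyyxxxx`: rejected
`xyxyxxx`: accepted
`yxy`: accepted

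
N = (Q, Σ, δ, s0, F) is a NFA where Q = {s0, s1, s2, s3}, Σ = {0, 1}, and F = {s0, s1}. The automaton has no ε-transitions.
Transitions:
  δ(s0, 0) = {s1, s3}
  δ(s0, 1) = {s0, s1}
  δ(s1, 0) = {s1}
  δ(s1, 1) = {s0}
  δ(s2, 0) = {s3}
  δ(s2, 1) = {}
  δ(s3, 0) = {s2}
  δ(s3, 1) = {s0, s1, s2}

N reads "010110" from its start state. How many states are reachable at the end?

2

Start: {s0}
read 0: {s1, s3}
read 1: {s0, s1, s2}
read 0: {s1, s3}
read 1: {s0, s1, s2}
read 1: {s0, s1}
read 0: {s1, s3}
Final reachable set {s1, s3} has 2 states.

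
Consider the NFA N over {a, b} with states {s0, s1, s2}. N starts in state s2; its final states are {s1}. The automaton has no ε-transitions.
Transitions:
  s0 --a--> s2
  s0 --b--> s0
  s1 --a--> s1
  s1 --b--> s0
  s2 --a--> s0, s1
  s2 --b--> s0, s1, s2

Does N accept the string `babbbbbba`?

accepted

Start: {s2}
read b: {s0, s1, s2}
read a: {s0, s1, s2}
read b: {s0, s1, s2}
read b: {s0, s1, s2}
read b: {s0, s1, s2}
read b: {s0, s1, s2}
read b: {s0, s1, s2}
read b: {s0, s1, s2}
read a: {s0, s1, s2}
Reachable ∩ accepting = {s1} — nonempty.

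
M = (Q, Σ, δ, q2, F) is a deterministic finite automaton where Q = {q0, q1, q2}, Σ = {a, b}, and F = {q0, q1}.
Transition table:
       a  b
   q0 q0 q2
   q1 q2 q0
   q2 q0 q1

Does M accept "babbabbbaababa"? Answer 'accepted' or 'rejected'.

q2 --b--> q1
q1 --a--> q2
q2 --b--> q1
q1 --b--> q0
q0 --a--> q0
q0 --b--> q2
q2 --b--> q1
q1 --b--> q0
q0 --a--> q0
q0 --a--> q0
q0 --b--> q2
q2 --a--> q0
q0 --b--> q2
q2 --a--> q0
End in state q0, which is an accepting state.

accepted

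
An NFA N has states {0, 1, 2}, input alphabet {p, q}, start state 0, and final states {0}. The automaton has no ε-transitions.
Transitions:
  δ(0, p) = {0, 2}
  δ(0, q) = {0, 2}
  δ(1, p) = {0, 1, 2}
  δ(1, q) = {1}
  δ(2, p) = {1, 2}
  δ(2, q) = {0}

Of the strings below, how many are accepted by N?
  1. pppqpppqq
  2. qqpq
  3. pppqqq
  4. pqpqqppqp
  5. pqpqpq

5

pppqpppqq: accepted
qqpq: accepted
pppqqq: accepted
pqpqqppqp: accepted
pqpqpq: accepted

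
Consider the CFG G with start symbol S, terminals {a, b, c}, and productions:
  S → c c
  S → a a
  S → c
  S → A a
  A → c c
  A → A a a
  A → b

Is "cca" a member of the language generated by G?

yes

S ⇒ Aa ⇒ cca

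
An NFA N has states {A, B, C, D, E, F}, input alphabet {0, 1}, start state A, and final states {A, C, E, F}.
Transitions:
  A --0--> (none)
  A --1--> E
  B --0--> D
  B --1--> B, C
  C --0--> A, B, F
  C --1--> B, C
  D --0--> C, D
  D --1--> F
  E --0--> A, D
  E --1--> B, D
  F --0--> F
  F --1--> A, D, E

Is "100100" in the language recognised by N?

accepted

Start: {A}
read 1: {E}
read 0: {A, D}
read 0: {C, D}
read 1: {B, C, F}
read 0: {A, B, D, F}
read 0: {C, D, F}
Reachable ∩ accepting = {C, F} — nonempty.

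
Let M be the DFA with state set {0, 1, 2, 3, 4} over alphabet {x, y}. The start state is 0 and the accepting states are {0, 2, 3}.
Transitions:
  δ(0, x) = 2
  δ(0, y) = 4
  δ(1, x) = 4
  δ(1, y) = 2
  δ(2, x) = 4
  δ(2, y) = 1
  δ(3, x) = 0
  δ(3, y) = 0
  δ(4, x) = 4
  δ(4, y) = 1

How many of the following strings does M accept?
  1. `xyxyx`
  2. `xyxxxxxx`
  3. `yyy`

`xyxyx`: rejected
`xyxxxxxx`: rejected
`yyy`: accepted

1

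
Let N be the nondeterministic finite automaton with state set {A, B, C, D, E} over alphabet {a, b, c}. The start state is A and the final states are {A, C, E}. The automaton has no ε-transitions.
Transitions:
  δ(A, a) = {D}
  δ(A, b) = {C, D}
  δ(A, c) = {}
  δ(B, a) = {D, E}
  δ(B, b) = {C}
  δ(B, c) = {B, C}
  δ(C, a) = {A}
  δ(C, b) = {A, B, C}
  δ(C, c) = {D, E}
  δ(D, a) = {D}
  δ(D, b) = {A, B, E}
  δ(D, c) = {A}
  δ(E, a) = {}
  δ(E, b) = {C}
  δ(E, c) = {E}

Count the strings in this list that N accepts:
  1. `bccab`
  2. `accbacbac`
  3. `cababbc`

`bccab`: accepted
`accbacbac`: rejected
`cababbc`: rejected

1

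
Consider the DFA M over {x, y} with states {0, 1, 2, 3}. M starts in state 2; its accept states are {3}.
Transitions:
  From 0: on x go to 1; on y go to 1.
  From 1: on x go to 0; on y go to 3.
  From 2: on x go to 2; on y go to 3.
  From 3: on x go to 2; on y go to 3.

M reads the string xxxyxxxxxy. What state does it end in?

2 --x--> 2
2 --x--> 2
2 --x--> 2
2 --y--> 3
3 --x--> 2
2 --x--> 2
2 --x--> 2
2 --x--> 2
2 --x--> 2
2 --y--> 3

3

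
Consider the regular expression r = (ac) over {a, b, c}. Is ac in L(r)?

Split as a·c: a matches a and c matches c.

yes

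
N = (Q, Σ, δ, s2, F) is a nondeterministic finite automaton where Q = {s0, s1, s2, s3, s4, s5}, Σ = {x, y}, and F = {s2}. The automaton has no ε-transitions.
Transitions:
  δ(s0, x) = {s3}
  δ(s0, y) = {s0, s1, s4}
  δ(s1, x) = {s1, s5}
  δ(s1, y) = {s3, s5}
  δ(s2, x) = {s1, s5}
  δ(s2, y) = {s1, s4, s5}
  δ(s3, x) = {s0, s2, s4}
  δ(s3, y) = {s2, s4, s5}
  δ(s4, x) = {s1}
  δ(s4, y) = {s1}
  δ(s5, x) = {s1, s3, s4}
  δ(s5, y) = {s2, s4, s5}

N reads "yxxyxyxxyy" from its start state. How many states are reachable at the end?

Start: {s2}
read y: {s1, s4, s5}
read x: {s1, s3, s4, s5}
read x: {s0, s1, s2, s3, s4, s5}
read y: {s0, s1, s2, s3, s4, s5}
read x: {s0, s1, s2, s3, s4, s5}
read y: {s0, s1, s2, s3, s4, s5}
read x: {s0, s1, s2, s3, s4, s5}
read x: {s0, s1, s2, s3, s4, s5}
read y: {s0, s1, s2, s3, s4, s5}
read y: {s0, s1, s2, s3, s4, s5}
Final reachable set {s0, s1, s2, s3, s4, s5} has 6 states.

6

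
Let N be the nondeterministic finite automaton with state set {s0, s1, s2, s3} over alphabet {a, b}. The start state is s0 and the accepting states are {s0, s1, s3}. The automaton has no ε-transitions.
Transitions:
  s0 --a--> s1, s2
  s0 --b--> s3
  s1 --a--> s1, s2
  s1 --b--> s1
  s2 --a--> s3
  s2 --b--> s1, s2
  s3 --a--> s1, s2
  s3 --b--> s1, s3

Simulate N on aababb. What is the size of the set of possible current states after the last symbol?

Start: {s0}
read a: {s1, s2}
read a: {s1, s2, s3}
read b: {s1, s2, s3}
read a: {s1, s2, s3}
read b: {s1, s2, s3}
read b: {s1, s2, s3}
Final reachable set {s1, s2, s3} has 3 states.

3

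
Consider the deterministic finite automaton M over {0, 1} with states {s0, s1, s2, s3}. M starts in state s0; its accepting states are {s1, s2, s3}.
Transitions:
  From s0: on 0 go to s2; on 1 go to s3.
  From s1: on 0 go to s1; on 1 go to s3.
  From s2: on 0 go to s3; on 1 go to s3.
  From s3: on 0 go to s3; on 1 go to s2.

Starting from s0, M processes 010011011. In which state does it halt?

s0 --0--> s2
s2 --1--> s3
s3 --0--> s3
s3 --0--> s3
s3 --1--> s2
s2 --1--> s3
s3 --0--> s3
s3 --1--> s2
s2 --1--> s3

s3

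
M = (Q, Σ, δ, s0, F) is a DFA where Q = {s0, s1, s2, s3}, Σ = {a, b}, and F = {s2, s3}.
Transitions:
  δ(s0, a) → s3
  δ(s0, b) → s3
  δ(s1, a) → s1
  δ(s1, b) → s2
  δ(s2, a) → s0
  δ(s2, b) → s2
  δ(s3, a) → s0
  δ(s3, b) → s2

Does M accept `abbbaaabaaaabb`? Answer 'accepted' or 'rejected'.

s0 --a--> s3
s3 --b--> s2
s2 --b--> s2
s2 --b--> s2
s2 --a--> s0
s0 --a--> s3
s3 --a--> s0
s0 --b--> s3
s3 --a--> s0
s0 --a--> s3
s3 --a--> s0
s0 --a--> s3
s3 --b--> s2
s2 --b--> s2
End in state s2, which is an accepting state.

accepted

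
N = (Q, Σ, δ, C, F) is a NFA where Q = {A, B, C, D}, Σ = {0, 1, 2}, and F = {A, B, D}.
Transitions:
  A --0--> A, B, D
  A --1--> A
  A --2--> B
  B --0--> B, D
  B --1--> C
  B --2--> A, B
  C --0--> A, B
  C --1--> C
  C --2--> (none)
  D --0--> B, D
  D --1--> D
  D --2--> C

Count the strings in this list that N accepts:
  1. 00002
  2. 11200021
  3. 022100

00002: accepted
11200021: rejected
022100: accepted

2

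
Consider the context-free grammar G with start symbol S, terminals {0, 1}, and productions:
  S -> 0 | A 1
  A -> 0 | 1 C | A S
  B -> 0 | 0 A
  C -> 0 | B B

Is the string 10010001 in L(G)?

S ⇒ A1 ⇒ 1C1 ⇒ 1BB1 ⇒ 10B1 ⇒ 100A1 ⇒ 1001C1 ⇒ 1001BB1 ⇒ 10010B1 ⇒ 100100A1 ⇒ 10010001

yes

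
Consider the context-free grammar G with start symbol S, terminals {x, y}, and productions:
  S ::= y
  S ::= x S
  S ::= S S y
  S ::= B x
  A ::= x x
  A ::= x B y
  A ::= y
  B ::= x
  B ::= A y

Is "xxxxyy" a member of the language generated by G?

S ⇒ SSy ⇒ xSSy ⇒ xxSSy ⇒ xxBxSy ⇒ xxxxSy ⇒ xxxxyy

yes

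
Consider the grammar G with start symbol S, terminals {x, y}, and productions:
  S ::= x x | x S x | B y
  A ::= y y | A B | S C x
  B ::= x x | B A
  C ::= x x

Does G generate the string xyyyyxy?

no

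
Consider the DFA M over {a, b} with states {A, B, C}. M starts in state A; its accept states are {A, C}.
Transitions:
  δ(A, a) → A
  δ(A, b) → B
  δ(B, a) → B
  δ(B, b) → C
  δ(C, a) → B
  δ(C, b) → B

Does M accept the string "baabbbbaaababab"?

accepted

A --b--> B
B --a--> B
B --a--> B
B --b--> C
C --b--> B
B --b--> C
C --b--> B
B --a--> B
B --a--> B
B --a--> B
B --b--> C
C --a--> B
B --b--> C
C --a--> B
B --b--> C
End in state C, which is an accepting state.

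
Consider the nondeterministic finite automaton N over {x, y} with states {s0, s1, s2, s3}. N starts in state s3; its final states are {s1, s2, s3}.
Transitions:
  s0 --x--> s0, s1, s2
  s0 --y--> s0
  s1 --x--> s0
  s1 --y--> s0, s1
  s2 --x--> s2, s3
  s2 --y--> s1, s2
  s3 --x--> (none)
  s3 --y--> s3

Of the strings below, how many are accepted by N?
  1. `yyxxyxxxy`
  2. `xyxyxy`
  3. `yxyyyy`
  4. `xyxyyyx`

0

`yyxxyxxxy`: rejected
`xyxyxy`: rejected
`yxyyyy`: rejected
`xyxyyyx`: rejected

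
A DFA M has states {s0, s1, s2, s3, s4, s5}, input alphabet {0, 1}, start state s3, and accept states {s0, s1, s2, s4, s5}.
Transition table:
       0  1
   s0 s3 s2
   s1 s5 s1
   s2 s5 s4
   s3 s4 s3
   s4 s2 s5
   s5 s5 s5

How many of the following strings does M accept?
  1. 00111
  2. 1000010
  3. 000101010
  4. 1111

3

00111: accepted
1000010: accepted
000101010: accepted
1111: rejected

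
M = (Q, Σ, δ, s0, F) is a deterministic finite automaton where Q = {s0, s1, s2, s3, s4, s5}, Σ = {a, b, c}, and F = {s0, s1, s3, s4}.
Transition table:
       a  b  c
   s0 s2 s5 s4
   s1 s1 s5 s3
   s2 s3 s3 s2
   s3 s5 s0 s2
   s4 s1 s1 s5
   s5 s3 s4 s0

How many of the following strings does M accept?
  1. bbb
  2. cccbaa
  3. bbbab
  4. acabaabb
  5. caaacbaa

2

bbb: accepted
cccbaa: rejected
bbbab: rejected
acabaabb: rejected
caaacbaa: accepted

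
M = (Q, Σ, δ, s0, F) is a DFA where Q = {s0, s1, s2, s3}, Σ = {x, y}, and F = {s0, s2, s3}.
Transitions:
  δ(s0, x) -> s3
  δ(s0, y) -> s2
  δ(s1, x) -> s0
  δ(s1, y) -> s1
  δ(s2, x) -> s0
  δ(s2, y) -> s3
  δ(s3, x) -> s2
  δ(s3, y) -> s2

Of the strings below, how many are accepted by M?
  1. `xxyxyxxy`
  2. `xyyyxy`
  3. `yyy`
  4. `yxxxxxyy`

`xxyxyxxy`: accepted
`xyyyxy`: accepted
`yyy`: accepted
`yxxxxxyy`: accepted

4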